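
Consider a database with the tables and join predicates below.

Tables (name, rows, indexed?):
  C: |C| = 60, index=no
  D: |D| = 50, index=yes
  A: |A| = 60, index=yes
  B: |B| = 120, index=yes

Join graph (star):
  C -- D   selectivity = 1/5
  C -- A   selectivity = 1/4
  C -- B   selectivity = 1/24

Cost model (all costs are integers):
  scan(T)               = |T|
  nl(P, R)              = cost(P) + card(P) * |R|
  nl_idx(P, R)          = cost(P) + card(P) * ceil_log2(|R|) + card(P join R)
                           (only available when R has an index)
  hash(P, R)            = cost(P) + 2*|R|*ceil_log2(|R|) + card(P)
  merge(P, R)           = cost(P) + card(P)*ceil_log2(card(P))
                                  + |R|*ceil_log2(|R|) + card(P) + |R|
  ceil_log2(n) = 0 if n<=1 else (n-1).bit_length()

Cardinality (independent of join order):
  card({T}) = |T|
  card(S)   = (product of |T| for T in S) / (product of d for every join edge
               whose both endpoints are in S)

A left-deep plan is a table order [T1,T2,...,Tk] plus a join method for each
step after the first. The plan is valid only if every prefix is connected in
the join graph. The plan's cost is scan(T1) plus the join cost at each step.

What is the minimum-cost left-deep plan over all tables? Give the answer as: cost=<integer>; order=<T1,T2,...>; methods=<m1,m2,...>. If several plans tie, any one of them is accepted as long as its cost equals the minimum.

Selinger DP (subsets sized 1..n):
  {C}: scan cost=60, card=60
  {D}: scan cost=50, card=50
  {A}: scan cost=60, card=60
  {B}: scan cost=120, card=120
  {CD}: card=600; try (D,hash)→720, (C,hash)→820, (C,merge)→820, (D,merge)→830, (D,nl_idx)→1020, (C,nl)→3050 …(+1); best=720 via (D,hash)
  {AC}: card=900; try (C,hash)→840, (A,hash)→840, (C,merge)→900, (A,merge)→900, (A,nl_idx)→1320, (C,nl)→3660 …(+1); best=840 via (C,hash)
  {BC}: card=300; try (B,nl_idx)→780, (C,hash)→960, (B,merge)→1440, (C,merge)→1500, (B,hash)→1800, (B,nl)→7260 …(+1); best=780 via (B,nl_idx)
  {ACD}: card=9000; try (A,hash)→2040, (D,hash)→2340, (A,merge)→7740, (D,merge)→11090, (A,nl_idx)→13320, (D,nl_idx)→15240 …(+2); best=2040 via (A,hash)
  {BCD}: card=3000; try (D,hash)→1680, (B,hash)→3000, (D,merge)→4130, (D,nl_idx)→5580, (B,nl_idx)→7920, (B,merge)→8280 …(+2); best=1680 via (D,hash)
  {ABC}: card=4500; try (A,hash)→1800, (B,hash)→3420, (A,merge)→4200, (A,nl_idx)→7080, (B,nl_idx)→11640, (B,merge)→11700 …(+2); best=1800 via (A,hash)
  {ABCD}: card=45000; try (A,hash)→5400, (D,hash)→6900, (B,hash)→12720, (A,merge)→41100, (A,nl_idx)→64680, (D,merge)→65150 …(+6); best=5400 via (A,hash)

cost=5400; order=C,B,D,A; methods=nl_idx,hash,hash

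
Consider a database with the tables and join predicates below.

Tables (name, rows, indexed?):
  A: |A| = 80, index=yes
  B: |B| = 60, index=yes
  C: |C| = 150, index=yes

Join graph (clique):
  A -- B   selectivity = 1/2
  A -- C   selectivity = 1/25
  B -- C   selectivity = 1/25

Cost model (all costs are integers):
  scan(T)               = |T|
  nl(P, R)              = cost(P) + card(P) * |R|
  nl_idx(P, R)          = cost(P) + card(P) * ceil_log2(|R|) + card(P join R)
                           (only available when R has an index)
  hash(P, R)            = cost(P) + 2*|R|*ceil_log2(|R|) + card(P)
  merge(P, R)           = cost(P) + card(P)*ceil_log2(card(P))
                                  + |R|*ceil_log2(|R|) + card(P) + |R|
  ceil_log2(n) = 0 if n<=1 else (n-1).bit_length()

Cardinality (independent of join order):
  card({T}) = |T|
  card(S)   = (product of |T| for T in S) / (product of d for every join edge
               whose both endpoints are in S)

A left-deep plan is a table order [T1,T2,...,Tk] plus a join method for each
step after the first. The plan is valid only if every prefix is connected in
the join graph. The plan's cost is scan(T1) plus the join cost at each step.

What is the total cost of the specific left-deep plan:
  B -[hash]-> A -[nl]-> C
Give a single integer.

361240

step 1: scan B: cost=60, card=60
step 2: join A via hash
    card(P join A) = 60*80/(2) = 2400
    cost = 60 + 2*80*7 + 60 = 1240
step 3: join C via nl
    card(P join C) = 2400*150/(25*25) = 576
    cost = 1240 + 2400*150 = 361240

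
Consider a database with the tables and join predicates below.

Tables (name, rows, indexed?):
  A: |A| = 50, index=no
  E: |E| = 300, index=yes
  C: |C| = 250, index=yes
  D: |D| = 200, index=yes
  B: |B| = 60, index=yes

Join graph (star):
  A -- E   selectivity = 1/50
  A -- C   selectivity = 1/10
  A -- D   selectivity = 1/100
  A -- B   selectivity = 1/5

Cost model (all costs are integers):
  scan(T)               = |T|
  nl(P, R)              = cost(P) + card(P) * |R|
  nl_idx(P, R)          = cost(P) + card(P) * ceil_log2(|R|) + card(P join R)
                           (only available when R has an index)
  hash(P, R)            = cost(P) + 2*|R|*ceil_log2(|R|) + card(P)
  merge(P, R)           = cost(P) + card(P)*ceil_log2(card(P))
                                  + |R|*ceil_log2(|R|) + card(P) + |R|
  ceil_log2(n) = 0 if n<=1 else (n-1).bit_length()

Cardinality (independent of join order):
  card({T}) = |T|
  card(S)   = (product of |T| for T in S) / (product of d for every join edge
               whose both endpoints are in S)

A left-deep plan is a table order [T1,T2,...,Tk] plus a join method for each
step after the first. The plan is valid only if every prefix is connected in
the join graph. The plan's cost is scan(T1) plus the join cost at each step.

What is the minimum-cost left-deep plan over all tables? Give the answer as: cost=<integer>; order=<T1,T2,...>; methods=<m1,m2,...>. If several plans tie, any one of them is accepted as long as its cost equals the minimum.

Selinger DP (subsets sized 1..n):
  {A}: scan cost=50, card=50
  {E}: scan cost=300, card=300
  {C}: scan cost=250, card=250
  {D}: scan cost=200, card=200
  {B}: scan cost=60, card=60
  {AE}: card=300; try (E,nl_idx)→800, (A,hash)→1200, (E,merge)→3400, (A,merge)→3650, (E,hash)→5500, (E,nl)→15050 …(+1); best=800 via (E,nl_idx)
  {AC}: card=1250; try (A,hash)→1100, (C,nl_idx)→1700, (C,merge)→2650, (A,merge)→2850, (C,hash)→4100, (C,nl)→12550 …(+1); best=1100 via (A,hash)
  {AD}: card=100; try (D,nl_idx)→550, (A,hash)→1000, (D,merge)→2200, (A,merge)→2350, (D,hash)→3300, (D,nl)→10050 …(+1); best=550 via (D,nl_idx)
  {AB}: card=600; try (A,hash)→720, (B,hash)→820, (B,merge)→820, (A,merge)→830, (B,nl_idx)→950, (B,nl)→3050 …(+1); best=720 via (A,hash)
  {ACE}: card=7500; try (C,hash)→5100, (C,merge)→6050, (E,hash)→7750, (C,nl_idx)→10700, (E,merge)→19100, (E,nl_idx)→19850 …(+2); best=5100 via (C,hash)
  {ADE}: card=600; try (E,nl_idx)→2050, (D,nl_idx)→3800, (D,hash)→4300, (E,merge)→4350, (D,merge)→5600, (E,hash)→6050 …(+2); best=2050 via (E,nl_idx)
  {ABE}: card=3600; try (B,hash)→1820, (B,merge)→4220, (B,nl_idx)→6200, (E,hash)→6720, (E,nl_idx)→9720, (E,merge)→10320 …(+2); best=1820 via (B,hash)
  {ACD}: card=2500; try (C,merge)→3600, (C,nl_idx)→3850, (C,hash)→4650, (D,hash)→5550, (D,nl_idx)→13600, (D,merge)→17900 …(+2); best=3600 via (C,merge)
  {ABC}: card=15000; try (B,hash)→3070, (C,hash)→5320, (C,merge)→9570, (B,merge)→16520, (C,nl_idx)→20520, (B,nl_idx)→23600 …(+2); best=3070 via (B,hash)
  {ABD}: card=1200; try (B,hash)→1370, (B,merge)→1770, (B,nl_idx)→2350, (D,hash)→4520, (B,nl)→6550, (D,nl_idx)→6720 …(+2); best=1370 via (B,hash)
  {ACDE}: card=15000; try (C,hash)→6650, (C,merge)→10900, (E,hash)→11500, (D,hash)→15800, (C,nl_idx)→21850, (E,merge)→39100 …(+6); best=6650 via (C,hash)
  {ABCE}: card=90000; try (C,hash)→9420, (B,hash)→13320, (E,hash)→23470, (C,merge)→50870, (B,merge)→110520, (C,nl_idx)→120620 …(+6); best=9420 via (C,hash)
  {ABDE}: card=7200; try (B,hash)→3370, (E,hash)→7970, (D,hash)→8620, (B,merge)→9070, (B,nl_idx)→12850, (E,merge)→18770 …(+6); best=3370 via (B,hash)
  {ABCD}: card=30000; try (C,hash)→6570, (B,hash)→6820, (C,merge)→18020, (D,hash)→21270, (B,merge)→36520, (C,nl_idx)→40970 …(+6); best=6570 via (C,hash)
  {ABCDE}: card=180000; try (C,hash)→14570, (B,hash)→22370, (E,hash)→41970, (D,hash)→102620, (C,merge)→106420, (B,merge)→232070 …(+10); best=14570 via (C,hash)

cost=14570; order=A,D,E,B,C; methods=nl_idx,nl_idx,hash,hash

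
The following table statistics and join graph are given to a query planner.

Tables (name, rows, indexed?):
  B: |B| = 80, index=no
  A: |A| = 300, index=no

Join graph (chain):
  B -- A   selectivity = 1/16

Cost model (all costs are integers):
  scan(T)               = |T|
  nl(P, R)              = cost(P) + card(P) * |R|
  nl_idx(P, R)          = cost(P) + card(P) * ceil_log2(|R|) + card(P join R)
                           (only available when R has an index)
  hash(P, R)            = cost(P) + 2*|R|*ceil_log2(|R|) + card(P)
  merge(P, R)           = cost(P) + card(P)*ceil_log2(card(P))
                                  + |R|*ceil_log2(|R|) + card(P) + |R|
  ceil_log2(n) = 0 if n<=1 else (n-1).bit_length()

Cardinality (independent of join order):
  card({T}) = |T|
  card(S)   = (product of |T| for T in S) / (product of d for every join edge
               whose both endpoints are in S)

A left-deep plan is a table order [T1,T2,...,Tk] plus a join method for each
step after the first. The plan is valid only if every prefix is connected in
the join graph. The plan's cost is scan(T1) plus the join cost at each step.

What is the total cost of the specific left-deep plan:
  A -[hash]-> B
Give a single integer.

1720

step 1: scan A: cost=300, card=300
step 2: join B via hash
    card(P join B) = 300*80/(16) = 1500
    cost = 300 + 2*80*7 + 300 = 1720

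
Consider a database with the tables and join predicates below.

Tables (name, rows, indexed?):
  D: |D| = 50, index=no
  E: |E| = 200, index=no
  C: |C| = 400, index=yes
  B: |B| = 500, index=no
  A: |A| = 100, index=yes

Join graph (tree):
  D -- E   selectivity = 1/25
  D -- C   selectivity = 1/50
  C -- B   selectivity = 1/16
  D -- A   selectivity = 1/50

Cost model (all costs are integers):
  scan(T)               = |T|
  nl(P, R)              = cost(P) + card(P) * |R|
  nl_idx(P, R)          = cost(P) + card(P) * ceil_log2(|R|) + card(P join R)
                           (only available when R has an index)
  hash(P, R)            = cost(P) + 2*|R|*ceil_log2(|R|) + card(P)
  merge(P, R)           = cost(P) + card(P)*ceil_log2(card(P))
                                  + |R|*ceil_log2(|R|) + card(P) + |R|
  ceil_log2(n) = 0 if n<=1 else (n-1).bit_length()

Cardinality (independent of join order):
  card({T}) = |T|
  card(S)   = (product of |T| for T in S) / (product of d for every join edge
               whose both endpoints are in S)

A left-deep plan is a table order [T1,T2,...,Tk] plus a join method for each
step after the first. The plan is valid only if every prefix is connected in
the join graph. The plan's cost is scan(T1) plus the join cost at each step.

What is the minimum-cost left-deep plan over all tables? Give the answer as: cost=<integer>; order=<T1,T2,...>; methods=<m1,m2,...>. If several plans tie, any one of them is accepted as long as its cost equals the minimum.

Selinger DP (subsets sized 1..n):
  {D}: scan cost=50, card=50
  {E}: scan cost=200, card=200
  {C}: scan cost=400, card=400
  {B}: scan cost=500, card=500
  {A}: scan cost=100, card=100
  {DE}: card=400; try (D,hash)→1000, (E,merge)→2200, (D,merge)→2350, (E,hash)→3300, (E,nl)→10050, (D,nl)→10200; best=1000 via (D,hash)
  {CD}: card=400; try (C,nl_idx)→900, (D,hash)→1400, (C,merge)→4400, (D,merge)→4750, (C,hash)→7300, (C,nl)→20050 …(+1); best=900 via (C,nl_idx)
  {AD}: card=100; try (A,nl_idx)→500, (D,hash)→800, (A,merge)→1200, (D,merge)→1250, (A,hash)→1500, (A,nl)→5050 …(+1); best=500 via (A,nl_idx)
  {BC}: card=12500; try (C,hash)→8200, (B,merge)→9400, (C,merge)→9500, (B,hash)→9800, (C,nl_idx)→17500, (B,nl)→200400 …(+1); best=8200 via (C,hash)
  {CDE}: card=3200; try (E,hash)→4500, (E,merge)→6700, (C,nl_idx)→7800, (C,hash)→8600, (C,merge)→9000, (E,nl)→80900 …(+1); best=4500 via (E,hash)
  {ADE}: card=800; try (A,hash)→2800, (E,merge)→3100, (E,hash)→3800, (A,nl_idx)→4600, (A,merge)→5800, (E,nl)→20500 …(+1); best=2800 via (A,hash)
  {BCD}: card=12500; try (B,merge)→9900, (B,hash)→10300, (D,hash)→21300, (D,merge)→196050, (B,nl)→200900, (D,nl)→633200; best=9900 via (B,merge)
  {ACD}: card=800; try (C,nl_idx)→2200, (A,hash)→2700, (A,nl_idx)→4500, (C,merge)→5300, (A,merge)→5700, (C,hash)→7800 …(+2); best=2200 via (C,nl_idx)
  {BCDE}: card=100000; try (B,hash)→16700, (E,hash)→25600, (B,merge)→51100, (E,merge)→199200, (B,nl)→1604500, (E,nl)→2509900; best=16700 via (B,hash)
  {ACDE}: card=6400; try (E,hash)→6200, (A,hash)→9100, (C,hash)→10800, (E,merge)→12800, (C,merge)→15600, (C,nl_idx)→16400 …(+5); best=6200 via (E,hash)
  {ABCD}: card=25000; try (B,hash)→12000, (B,merge)→16000, (A,hash)→23800, (A,nl_idx)→122400, (A,merge)→198200, (B,nl)→402200 …(+1); best=12000 via (B,hash)
  {ABCDE}: card=200000; try (B,hash)→21600, (E,hash)→40200, (B,merge)→100800, (A,hash)→118100, (E,merge)→413800, (A,nl_idx)→916700 …(+4); best=21600 via (B,hash)

cost=21600; order=D,A,C,E,B; methods=nl_idx,nl_idx,hash,hash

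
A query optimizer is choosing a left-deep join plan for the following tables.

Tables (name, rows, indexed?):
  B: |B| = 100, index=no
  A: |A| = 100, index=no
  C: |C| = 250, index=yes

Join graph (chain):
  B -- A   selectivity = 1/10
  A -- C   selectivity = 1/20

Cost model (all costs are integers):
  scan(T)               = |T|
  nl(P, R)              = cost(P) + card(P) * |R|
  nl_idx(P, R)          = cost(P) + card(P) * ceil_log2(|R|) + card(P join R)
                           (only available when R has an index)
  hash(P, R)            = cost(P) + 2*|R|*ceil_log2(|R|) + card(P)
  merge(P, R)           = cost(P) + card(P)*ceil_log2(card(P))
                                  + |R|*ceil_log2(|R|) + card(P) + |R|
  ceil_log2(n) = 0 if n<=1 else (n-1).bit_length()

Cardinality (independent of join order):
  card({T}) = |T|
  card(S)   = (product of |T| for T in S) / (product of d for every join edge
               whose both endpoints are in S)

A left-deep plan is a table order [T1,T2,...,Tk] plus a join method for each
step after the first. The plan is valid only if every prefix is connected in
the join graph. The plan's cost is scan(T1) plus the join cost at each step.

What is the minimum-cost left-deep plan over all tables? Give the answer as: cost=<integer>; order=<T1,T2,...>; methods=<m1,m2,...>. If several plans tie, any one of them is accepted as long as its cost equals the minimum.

Selinger DP (subsets sized 1..n):
  {B}: scan cost=100, card=100
  {A}: scan cost=100, card=100
  {C}: scan cost=250, card=250
  {AB}: card=1000; try (B,hash)→1600, (A,hash)→1600, (B,merge)→1700, (A,merge)→1700, (B,nl)→10100, (A,nl)→10100; best=1600 via (B,hash)
  {AC}: card=1250; try (A,hash)→1900, (C,nl_idx)→2150, (C,merge)→3150, (A,merge)→3300, (C,hash)→4200, (C,nl)→25100 …(+1); best=1900 via (A,hash)
  {ABC}: card=12500; try (B,hash)→4550, (C,hash)→6600, (C,merge)→14850, (B,merge)→17700, (C,nl_idx)→22100, (B,nl)→126900 …(+1); best=4550 via (B,hash)

cost=4550; order=C,A,B; methods=hash,hash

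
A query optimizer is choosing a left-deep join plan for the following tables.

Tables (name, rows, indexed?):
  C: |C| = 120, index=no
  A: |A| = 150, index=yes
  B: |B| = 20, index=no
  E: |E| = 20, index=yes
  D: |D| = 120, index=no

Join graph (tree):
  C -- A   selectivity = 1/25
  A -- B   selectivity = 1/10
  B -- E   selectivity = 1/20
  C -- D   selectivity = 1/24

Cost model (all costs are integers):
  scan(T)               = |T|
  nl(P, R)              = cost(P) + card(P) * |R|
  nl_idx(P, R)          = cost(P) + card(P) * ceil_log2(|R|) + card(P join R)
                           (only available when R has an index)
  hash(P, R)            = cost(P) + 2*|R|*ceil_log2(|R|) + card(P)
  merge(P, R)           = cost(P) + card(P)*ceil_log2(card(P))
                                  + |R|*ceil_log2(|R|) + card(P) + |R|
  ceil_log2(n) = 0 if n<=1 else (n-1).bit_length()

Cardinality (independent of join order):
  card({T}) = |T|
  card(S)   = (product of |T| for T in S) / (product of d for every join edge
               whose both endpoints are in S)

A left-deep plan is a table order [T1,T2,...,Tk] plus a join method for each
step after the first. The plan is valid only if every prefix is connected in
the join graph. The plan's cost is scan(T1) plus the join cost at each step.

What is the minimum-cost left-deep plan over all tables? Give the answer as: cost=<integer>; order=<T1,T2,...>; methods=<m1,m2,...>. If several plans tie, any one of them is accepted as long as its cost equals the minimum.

cost=5700; order=B,E,A,C,D; methods=nl_idx,nl_idx,hash,hash

Selinger DP (subsets sized 1..n):
  {C}: scan cost=120, card=120
  {A}: scan cost=150, card=150
  {B}: scan cost=20, card=20
  {E}: scan cost=20, card=20
  {D}: scan cost=120, card=120
  {AC}: card=720; try (A,nl_idx)→1800, (C,hash)→1980, (A,merge)→2430, (C,merge)→2460, (A,hash)→2640, (A,nl)→18120 …(+1); best=1800 via (A,nl_idx)
  {CD}: card=600; try (D,hash)→1920, (C,hash)→1920, (D,merge)→2040, (C,merge)→2040, (D,nl)→14520, (C,nl)→14520; best=1920 via (D,hash)
  {AB}: card=300; try (A,nl_idx)→480, (B,hash)→500, (A,merge)→1490, (B,merge)→1620, (A,hash)→2440, (A,nl)→3020 …(+1); best=480 via (A,nl_idx)
  {BE}: card=20; try (E,nl_idx)→140, (E,hash)→240, (B,hash)→240, (E,merge)→260, (B,merge)→260, (E,nl)→420 …(+1); best=140 via (E,nl_idx)
  {ABC}: card=1440; try (C,hash)→2460, (B,hash)→2720, (C,merge)→4440, (B,merge)→9840, (B,nl)→16200, (C,nl)→36480; best=2460 via (C,hash)
  {ACD}: card=3600; try (D,hash)→4200, (A,hash)→4920, (A,merge)→9870, (A,nl_idx)→10320, (D,merge)→10680, (D,nl)→88200 …(+1); best=4200 via (D,hash)
  {ABE}: card=300; try (A,nl_idx)→600, (E,hash)→980, (A,merge)→1610, (E,nl_idx)→2280, (A,hash)→2560, (A,nl)→3140 …(+2); best=600 via (A,nl_idx)
  {ABCE}: card=1440; try (C,hash)→2580, (E,hash)→4100, (C,merge)→4560, (E,nl_idx)→11100, (E,merge)→19860, (E,nl)→31260 …(+1); best=2580 via (C,hash)
  {ABCD}: card=7200; try (D,hash)→5580, (B,hash)→8000, (D,merge)→20700, (B,merge)→51120, (B,nl)→76200, (D,nl)→175260; best=5580 via (D,hash)
  {ABCDE}: card=7200; try (D,hash)→5700, (E,hash)→12980, (D,merge)→20820, (E,nl_idx)→48780, (E,merge)→106500, (E,nl)→149580 …(+1); best=5700 via (D,hash)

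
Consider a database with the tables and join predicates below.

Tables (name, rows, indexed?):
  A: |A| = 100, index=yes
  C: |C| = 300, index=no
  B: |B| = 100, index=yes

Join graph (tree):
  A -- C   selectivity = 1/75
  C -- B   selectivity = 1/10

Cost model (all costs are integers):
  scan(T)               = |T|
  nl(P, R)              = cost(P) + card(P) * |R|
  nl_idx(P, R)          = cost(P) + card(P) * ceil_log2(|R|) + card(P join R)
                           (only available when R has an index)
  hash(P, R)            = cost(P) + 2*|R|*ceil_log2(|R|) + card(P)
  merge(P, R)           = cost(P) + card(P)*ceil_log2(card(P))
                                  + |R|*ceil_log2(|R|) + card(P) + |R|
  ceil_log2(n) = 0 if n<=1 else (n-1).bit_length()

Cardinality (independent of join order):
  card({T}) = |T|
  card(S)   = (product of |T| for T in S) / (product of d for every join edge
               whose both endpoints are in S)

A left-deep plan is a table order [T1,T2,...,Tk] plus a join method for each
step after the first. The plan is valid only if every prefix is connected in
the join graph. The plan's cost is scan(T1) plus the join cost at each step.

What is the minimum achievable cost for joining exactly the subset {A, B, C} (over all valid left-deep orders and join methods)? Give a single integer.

Selinger DP over subsets of {A,B,C}:
  {A}: scan cost=100, card=100
  {C}: scan cost=300, card=300
  {B}: scan cost=100, card=100
  {AC}: card=400; try (A,hash)→2000, (A,nl_idx)→2800, (C,merge)→3900, (A,merge)→4100, (C,hash)→5600, (C,nl)→30100 …(+1); best=2000 via (A,hash)
  {BC}: card=3000; try (B,hash)→2000, (C,merge)→3900, (B,merge)→4100, (B,nl_idx)→5400, (C,hash)→5600, (C,nl)→30100 …(+1); best=2000 via (B,hash)
  {ABC}: card=4000; try (B,hash)→3800, (A,hash)→6400, (B,merge)→6800, (B,nl_idx)→8800, (A,nl_idx)→27000, (A,merge)→41800 …(+2); best=3800 via (B,hash)

3800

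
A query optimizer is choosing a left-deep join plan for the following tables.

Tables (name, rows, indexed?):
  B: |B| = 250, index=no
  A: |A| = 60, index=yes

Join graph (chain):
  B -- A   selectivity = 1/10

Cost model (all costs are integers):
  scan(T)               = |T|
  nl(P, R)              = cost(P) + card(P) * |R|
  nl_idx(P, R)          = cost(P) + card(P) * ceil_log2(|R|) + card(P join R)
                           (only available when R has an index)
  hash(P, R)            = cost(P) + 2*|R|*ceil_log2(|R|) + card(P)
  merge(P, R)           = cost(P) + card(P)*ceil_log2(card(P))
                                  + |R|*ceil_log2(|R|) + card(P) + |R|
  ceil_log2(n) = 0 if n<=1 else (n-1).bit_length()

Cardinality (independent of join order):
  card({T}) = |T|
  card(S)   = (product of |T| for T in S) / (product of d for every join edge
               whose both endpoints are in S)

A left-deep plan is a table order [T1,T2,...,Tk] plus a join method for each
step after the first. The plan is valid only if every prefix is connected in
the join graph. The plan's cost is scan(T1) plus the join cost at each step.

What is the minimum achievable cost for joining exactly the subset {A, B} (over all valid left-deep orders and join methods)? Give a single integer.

Selinger DP over subsets of {A,B}:
  {B}: scan cost=250, card=250
  {A}: scan cost=60, card=60
  {AB}: card=1500; try (A,hash)→1220, (B,merge)→2730, (A,merge)→2920, (A,nl_idx)→3250, (B,hash)→4120, (B,nl)→15060 …(+1); best=1220 via (A,hash)

1220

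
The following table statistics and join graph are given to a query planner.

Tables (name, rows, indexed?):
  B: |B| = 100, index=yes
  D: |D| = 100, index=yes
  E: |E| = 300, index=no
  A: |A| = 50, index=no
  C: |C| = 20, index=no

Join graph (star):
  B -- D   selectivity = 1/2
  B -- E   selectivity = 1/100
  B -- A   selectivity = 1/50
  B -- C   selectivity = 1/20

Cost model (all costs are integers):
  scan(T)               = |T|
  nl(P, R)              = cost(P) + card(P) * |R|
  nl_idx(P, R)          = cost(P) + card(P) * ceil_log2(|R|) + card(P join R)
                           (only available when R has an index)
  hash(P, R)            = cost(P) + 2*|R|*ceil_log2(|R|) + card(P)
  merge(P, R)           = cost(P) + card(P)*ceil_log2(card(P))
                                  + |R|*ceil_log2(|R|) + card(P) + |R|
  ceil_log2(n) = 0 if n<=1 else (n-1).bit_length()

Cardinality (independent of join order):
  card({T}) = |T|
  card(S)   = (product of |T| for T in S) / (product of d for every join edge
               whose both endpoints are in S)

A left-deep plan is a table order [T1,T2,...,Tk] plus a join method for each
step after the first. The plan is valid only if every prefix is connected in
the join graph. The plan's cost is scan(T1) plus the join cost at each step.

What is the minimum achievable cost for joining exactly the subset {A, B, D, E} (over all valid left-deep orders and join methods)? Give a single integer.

Selinger DP over subsets of {A,B,D,E}:
  {B}: scan cost=100, card=100
  {D}: scan cost=100, card=100
  {E}: scan cost=300, card=300
  {A}: scan cost=50, card=50
  {BD}: card=5000; try (D,hash)→1600, (B,hash)→1600, (D,merge)→1700, (B,merge)→1700, (D,nl_idx)→5800, (B,nl_idx)→5800 …(+2); best=1600 via (D,hash)
  {BE}: card=300; try (B,hash)→2000, (B,nl_idx)→2700, (E,merge)→3900, (B,merge)→4100, (E,hash)→5600, (E,nl)→30100 …(+1); best=2000 via (B,hash)
  {AB}: card=100; try (B,nl_idx)→500, (A,hash)→800, (B,merge)→1200, (A,merge)→1250, (B,hash)→1500, (B,nl)→5050 …(+1); best=500 via (B,nl_idx)
  {BDE}: card=15000; try (D,hash)→3700, (D,merge)→5800, (E,hash)→12000, (D,nl_idx)→19100, (D,nl)→32000, (E,merge)→74600 …(+1); best=3700 via (D,hash)
  {ABD}: card=5000; try (D,hash)→2000, (D,merge)→2100, (D,nl_idx)→6200, (A,hash)→7200, (D,nl)→10500, (A,merge)→71950 …(+1); best=2000 via (D,hash)
  {ABE}: card=300; try (A,hash)→2900, (E,merge)→4300, (A,merge)→5350, (E,hash)→6000, (A,nl)→17000, (E,nl)→30500; best=2900 via (A,hash)
  {ABDE}: card=15000; try (D,hash)→4600, (D,merge)→6700, (E,hash)→12400, (A,hash)→19300, (D,nl_idx)→20000, (D,nl)→32900 …(+4); best=4600 via (D,hash)

4600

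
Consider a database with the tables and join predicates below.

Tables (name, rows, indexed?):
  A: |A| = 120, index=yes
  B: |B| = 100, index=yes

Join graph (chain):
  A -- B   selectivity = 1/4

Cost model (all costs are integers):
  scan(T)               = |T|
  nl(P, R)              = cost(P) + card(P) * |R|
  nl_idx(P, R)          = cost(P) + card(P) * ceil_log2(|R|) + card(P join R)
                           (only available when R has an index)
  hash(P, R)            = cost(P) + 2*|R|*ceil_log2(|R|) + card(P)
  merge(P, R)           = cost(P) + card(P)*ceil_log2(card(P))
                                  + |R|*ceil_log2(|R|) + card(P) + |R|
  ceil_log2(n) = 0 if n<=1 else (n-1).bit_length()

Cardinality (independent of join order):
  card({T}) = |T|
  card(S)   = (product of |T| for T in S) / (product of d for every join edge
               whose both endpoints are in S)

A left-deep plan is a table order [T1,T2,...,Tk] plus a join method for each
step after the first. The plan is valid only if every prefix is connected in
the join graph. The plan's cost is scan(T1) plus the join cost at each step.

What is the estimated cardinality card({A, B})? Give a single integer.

3000

Tables in S: A(120), B(100)
Edges inside S: A-B(d=4)
numerator = 120 * 100 = 12000
denominator = 4 = 4
card(S) = 12000 / 4 = 3000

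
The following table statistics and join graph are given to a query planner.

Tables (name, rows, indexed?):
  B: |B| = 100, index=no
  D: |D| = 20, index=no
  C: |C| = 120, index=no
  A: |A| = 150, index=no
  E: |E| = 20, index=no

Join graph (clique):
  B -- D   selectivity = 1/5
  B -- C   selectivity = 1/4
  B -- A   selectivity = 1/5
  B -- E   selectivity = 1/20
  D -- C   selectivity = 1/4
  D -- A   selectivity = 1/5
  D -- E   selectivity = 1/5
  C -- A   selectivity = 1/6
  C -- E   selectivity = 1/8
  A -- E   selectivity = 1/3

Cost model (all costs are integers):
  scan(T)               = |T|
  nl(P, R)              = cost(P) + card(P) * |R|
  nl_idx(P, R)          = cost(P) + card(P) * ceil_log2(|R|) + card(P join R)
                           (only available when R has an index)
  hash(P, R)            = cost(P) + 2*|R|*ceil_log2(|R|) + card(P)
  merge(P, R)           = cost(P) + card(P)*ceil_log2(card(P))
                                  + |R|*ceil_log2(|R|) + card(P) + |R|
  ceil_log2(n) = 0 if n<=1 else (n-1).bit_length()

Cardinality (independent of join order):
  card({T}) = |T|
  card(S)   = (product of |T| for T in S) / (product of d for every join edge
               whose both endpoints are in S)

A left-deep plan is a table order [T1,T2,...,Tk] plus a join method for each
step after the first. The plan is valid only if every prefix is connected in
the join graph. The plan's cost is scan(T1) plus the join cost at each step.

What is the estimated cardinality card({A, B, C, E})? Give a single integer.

Tables in S: A(150), B(100), C(120), E(20)
Edges inside S: B-C(d=4), B-A(d=5), B-E(d=20), C-A(d=6), C-E(d=8), A-E(d=3)
numerator = 150 * 100 * 120 * 20 = 36000000
denominator = 4 * 5 * 20 * 6 * 8 * 3 = 57600
card(S) = 36000000 / 57600 = 625

625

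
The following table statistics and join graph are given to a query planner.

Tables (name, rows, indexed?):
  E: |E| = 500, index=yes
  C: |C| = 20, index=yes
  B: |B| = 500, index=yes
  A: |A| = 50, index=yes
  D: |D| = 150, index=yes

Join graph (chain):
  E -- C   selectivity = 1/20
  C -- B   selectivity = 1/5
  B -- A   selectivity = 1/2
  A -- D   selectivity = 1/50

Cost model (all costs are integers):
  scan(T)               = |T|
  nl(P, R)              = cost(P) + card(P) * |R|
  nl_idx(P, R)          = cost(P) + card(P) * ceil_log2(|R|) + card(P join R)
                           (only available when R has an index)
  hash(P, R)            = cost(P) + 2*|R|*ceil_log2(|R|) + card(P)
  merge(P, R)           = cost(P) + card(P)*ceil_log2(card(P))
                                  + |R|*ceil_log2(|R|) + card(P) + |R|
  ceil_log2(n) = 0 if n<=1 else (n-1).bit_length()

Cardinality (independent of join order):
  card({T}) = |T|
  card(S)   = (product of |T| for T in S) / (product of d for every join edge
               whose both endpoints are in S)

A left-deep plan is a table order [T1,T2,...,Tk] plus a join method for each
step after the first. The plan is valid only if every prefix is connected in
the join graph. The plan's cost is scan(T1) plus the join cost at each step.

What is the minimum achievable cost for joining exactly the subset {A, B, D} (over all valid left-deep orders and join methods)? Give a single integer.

6950

Selinger DP over subsets of {A,B,D}:
  {B}: scan cost=500, card=500
  {A}: scan cost=50, card=50
  {D}: scan cost=150, card=150
  {AB}: card=12500; try (A,hash)→1600, (B,merge)→5400, (A,merge)→5850, (B,hash)→9100, (B,nl_idx)→13000, (A,nl_idx)→16000 …(+2); best=1600 via (A,hash)
  {AD}: card=150; try (D,nl_idx)→600, (A,hash)→900, (A,nl_idx)→1200, (D,merge)→1750, (A,merge)→1850, (D,hash)→2500 …(+2); best=600 via (D,nl_idx)
  {ABD}: card=37500; try (B,merge)→6950, (B,hash)→9750, (D,hash)→16500, (B,nl_idx)→39450, (B,nl)→75600, (D,nl_idx)→139100 …(+2); best=6950 via (B,merge)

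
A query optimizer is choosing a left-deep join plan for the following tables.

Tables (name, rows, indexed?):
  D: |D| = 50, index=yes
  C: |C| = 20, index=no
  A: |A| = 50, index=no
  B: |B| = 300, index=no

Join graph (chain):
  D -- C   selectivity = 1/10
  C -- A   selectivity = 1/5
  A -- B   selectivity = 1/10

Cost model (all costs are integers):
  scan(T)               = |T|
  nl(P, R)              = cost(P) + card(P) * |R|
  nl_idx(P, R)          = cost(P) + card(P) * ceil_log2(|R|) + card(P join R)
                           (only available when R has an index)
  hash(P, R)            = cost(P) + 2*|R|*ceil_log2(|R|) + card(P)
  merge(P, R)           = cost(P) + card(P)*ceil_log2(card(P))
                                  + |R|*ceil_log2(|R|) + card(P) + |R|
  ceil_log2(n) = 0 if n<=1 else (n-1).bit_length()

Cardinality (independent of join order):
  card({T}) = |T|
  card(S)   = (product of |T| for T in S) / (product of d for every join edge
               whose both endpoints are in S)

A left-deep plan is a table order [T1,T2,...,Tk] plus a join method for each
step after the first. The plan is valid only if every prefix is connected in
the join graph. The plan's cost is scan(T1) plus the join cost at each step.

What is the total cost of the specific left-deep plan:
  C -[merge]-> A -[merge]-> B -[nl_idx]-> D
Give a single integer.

step 1: scan C: cost=20, card=20
step 2: join A via merge
    card(P join A) = 20*50/(5) = 200
    cost = 20 + 20*5 + 50*6 + 20 + 50 = 490
step 3: join B via merge
    card(P join B) = 200*300/(10) = 6000
    cost = 490 + 200*8 + 300*9 + 200 + 300 = 5290
step 4: join D via nl_idx
    card(P join D) = 6000*50/(10) = 30000
    cost = 5290 + 6000*6 + 30000 = 71290

71290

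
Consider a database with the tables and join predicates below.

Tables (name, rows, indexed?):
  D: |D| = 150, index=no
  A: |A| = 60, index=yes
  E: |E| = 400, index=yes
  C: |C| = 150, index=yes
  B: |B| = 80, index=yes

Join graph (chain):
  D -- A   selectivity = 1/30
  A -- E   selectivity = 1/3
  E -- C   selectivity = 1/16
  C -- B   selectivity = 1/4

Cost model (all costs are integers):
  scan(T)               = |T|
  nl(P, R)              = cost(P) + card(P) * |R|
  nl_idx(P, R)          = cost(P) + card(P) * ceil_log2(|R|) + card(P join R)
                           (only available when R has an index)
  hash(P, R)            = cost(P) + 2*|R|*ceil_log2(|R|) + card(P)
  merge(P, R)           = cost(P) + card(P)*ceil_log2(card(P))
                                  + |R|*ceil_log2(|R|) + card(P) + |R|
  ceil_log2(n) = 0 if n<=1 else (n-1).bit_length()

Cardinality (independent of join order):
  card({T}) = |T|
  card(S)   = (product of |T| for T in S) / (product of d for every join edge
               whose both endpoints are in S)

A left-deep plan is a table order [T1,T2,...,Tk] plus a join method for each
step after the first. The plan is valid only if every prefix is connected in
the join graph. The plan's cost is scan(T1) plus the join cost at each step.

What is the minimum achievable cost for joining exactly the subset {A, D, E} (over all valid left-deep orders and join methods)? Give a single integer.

8020

Selinger DP over subsets of {A,D,E}:
  {D}: scan cost=150, card=150
  {A}: scan cost=60, card=60
  {E}: scan cost=400, card=400
  {AD}: card=300; try (A,hash)→1020, (A,nl_idx)→1350, (D,merge)→1830, (A,merge)→1920, (D,hash)→2520, (D,nl)→9060 …(+1); best=1020 via (A,hash)
  {AE}: card=8000; try (A,hash)→1520, (E,merge)→4480, (A,merge)→4820, (E,hash)→7320, (E,nl_idx)→8600, (A,nl_idx)→10800 …(+2); best=1520 via (A,hash)
  {ADE}: card=40000; try (E,merge)→8020, (E,hash)→8520, (D,hash)→11920, (E,nl_idx)→43720, (D,merge)→114870, (E,nl)→121020 …(+1); best=8020 via (E,merge)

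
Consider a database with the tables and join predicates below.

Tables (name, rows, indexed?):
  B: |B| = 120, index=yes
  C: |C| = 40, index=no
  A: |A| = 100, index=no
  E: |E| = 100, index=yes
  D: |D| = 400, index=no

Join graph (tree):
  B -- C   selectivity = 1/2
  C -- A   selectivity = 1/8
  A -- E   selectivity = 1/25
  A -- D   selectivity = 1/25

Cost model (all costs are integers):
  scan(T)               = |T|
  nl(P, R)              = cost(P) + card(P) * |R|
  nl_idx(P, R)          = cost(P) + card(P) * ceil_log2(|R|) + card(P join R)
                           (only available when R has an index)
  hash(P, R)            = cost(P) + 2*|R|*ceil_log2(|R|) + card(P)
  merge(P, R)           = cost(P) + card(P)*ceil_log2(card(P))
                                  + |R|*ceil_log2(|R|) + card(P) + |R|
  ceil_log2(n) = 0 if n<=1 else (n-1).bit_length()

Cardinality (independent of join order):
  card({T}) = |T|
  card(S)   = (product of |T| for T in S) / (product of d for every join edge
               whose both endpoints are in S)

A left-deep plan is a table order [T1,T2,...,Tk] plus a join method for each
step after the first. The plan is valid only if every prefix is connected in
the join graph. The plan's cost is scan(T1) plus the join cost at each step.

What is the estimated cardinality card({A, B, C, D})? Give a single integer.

480000

Tables in S: A(100), B(120), C(40), D(400)
Edges inside S: B-C(d=2), C-A(d=8), A-D(d=25)
numerator = 100 * 120 * 40 * 400 = 192000000
denominator = 2 * 8 * 25 = 400
card(S) = 192000000 / 400 = 480000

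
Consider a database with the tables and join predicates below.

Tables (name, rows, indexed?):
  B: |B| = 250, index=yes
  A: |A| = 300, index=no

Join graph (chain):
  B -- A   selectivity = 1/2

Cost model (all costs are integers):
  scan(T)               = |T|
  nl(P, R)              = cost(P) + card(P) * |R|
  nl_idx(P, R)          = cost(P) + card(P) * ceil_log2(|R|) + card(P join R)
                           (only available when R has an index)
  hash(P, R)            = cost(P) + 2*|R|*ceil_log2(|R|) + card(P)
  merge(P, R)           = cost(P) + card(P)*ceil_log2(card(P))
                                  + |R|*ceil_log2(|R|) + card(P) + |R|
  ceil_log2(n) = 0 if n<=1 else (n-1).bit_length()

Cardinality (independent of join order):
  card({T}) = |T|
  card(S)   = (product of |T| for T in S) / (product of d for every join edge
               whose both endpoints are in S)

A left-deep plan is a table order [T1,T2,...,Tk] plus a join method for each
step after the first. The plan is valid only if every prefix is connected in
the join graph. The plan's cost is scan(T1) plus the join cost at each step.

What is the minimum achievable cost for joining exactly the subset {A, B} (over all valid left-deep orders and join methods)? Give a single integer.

Selinger DP over subsets of {A,B}:
  {B}: scan cost=250, card=250
  {A}: scan cost=300, card=300
  {AB}: card=37500; try (B,hash)→4600, (A,merge)→5500, (B,merge)→5550, (A,hash)→5900, (B,nl_idx)→40200, (A,nl)→75250 …(+1); best=4600 via (B,hash)

4600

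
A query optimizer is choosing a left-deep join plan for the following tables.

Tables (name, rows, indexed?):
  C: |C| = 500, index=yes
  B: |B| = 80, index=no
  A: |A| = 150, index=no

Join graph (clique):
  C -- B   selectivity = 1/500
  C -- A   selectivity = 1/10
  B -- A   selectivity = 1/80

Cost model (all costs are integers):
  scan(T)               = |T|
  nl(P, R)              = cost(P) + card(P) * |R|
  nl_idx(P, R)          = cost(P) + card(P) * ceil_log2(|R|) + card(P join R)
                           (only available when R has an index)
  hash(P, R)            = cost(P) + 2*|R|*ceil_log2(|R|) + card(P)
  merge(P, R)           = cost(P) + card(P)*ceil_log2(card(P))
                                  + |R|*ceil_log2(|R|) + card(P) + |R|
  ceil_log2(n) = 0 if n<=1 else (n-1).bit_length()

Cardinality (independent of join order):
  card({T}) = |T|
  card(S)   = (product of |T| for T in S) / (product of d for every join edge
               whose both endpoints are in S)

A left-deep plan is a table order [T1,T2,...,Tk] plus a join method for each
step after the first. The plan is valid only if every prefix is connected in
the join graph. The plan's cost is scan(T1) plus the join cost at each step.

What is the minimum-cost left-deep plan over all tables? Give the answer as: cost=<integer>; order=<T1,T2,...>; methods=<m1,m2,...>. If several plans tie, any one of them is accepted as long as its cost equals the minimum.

cost=2785; order=A,B,C; methods=hash,nl_idx

Selinger DP (subsets sized 1..n):
  {C}: scan cost=500, card=500
  {B}: scan cost=80, card=80
  {A}: scan cost=150, card=150
  {BC}: card=80; try (C,nl_idx)→880, (B,hash)→2120, (C,merge)→5720, (B,merge)→6140, (C,hash)→9160, (C,nl)→40080 …(+1); best=880 via (C,nl_idx)
  {AC}: card=7500; try (A,hash)→3400, (C,merge)→6500, (A,merge)→6850, (C,nl_idx)→9000, (C,hash)→9300, (C,nl)→75150 …(+1); best=3400 via (A,hash)
  {AB}: card=150; try (B,hash)→1420, (A,merge)→2070, (B,merge)→2140, (A,hash)→2560, (A,nl)→12080, (B,nl)→12150; best=1420 via (B,hash)
  {ABC}: card=15; try (C,nl_idx)→2785, (A,merge)→2870, (A,hash)→3360, (C,merge)→7770, (C,hash)→10570, (B,hash)→12020 …(+4); best=2785 via (C,nl_idx)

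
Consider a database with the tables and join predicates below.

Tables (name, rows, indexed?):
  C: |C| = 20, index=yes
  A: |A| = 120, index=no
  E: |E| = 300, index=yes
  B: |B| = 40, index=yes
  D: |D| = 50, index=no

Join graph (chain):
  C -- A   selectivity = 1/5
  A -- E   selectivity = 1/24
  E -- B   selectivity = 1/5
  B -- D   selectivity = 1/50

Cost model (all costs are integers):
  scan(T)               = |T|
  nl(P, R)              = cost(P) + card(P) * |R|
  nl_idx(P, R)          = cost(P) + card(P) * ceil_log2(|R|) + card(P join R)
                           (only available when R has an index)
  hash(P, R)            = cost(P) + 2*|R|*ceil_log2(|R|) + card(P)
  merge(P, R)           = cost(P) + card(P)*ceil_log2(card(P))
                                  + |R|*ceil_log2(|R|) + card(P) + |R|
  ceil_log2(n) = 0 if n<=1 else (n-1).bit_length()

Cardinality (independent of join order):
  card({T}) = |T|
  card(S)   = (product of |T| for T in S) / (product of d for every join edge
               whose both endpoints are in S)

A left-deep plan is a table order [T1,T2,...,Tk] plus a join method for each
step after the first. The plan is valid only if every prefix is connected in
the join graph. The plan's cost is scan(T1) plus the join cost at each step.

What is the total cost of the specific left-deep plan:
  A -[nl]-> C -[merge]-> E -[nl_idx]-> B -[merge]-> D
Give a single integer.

step 1: scan A: cost=120, card=120
step 2: join C via nl
    card(P join C) = 120*20/(5) = 480
    cost = 120 + 120*20 = 2520
step 3: join E via merge
    card(P join E) = 480*300/(24) = 6000
    cost = 2520 + 480*9 + 300*9 + 480 + 300 = 10320
step 4: join B via nl_idx
    card(P join B) = 6000*40/(5) = 48000
    cost = 10320 + 6000*6 + 48000 = 94320
step 5: join D via merge
    card(P join D) = 48000*50/(50) = 48000
    cost = 94320 + 48000*16 + 50*6 + 48000 + 50 = 910670

910670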